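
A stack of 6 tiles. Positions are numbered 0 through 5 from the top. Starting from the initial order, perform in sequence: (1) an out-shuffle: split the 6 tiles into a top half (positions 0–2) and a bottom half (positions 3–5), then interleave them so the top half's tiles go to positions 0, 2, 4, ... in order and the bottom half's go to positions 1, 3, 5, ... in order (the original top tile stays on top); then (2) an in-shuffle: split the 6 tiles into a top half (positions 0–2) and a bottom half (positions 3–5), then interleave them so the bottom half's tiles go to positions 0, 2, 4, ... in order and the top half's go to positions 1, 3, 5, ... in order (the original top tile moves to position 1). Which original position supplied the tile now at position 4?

5

Undo the operations in reverse order, starting from position 4:
  undo op 2 (in-shuffle, from bottom half): 4 ← 5
  undo op 1 (out-shuffle, from bottom half): 5 ← 5
So the tile at position 4 came from original position 5.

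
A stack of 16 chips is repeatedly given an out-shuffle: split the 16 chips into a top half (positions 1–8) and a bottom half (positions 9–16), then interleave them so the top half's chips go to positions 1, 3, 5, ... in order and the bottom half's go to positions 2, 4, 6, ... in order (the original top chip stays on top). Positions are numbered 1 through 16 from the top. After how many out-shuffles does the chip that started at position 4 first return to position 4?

Follow position 4 under repeated out-shuffles:
4 → 7 → 13 → 10 → 4
It first returns after 4 out-shuffles.

4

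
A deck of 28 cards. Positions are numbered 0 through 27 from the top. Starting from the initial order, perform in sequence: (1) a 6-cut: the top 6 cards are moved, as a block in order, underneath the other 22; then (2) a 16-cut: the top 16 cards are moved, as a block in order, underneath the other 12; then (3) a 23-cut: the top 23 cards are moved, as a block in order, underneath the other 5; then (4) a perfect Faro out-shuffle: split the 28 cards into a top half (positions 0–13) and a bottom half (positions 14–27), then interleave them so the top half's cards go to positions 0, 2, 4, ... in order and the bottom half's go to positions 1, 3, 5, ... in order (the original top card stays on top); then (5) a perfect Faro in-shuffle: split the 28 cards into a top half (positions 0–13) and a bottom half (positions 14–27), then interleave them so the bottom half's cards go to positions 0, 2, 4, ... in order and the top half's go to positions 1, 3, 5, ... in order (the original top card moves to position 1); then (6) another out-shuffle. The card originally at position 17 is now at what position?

Track the card from position 17 forward through each operation:
  after op 1 (cut 6): 17 → 11
  after op 2 (cut 16): 11 → 23
  after op 3 (cut 23): 23 → 0
  after op 4 (out-shuffle): 0 → 0
  after op 5 (in-shuffle): 0 → 1
  after op 6 (out-shuffle): 1 → 2

2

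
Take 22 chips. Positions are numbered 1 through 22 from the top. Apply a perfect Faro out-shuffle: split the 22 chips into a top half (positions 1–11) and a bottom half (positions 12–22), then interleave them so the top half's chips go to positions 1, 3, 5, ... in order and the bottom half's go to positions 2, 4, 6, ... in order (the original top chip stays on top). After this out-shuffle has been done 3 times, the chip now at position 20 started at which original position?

6

Work backwards from position 20, undoing one out-shuffle at a time:
20 ← 21 ← 11 ← 6
So the chip now at position 20 started at position 6.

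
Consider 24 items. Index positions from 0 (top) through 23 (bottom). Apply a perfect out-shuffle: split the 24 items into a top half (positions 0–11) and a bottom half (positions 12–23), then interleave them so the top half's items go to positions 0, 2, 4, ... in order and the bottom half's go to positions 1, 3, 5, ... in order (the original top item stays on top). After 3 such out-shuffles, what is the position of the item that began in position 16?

Track the item's position through each out-shuffle:
16 → 9 → 18 → 13

13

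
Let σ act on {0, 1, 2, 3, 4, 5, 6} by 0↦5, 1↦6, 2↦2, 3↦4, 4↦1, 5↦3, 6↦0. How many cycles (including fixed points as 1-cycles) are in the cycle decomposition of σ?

Cycle decomposition: (0 5 3 4 1 6) (2).
2 cycles.

2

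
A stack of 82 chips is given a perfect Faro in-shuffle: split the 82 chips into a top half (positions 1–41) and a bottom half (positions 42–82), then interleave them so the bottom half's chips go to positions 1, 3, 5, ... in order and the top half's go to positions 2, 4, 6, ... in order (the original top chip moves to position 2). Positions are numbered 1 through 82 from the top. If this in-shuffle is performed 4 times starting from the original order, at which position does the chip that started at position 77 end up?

Track the chip's position through each in-shuffle:
77 → 71 → 59 → 35 → 70

70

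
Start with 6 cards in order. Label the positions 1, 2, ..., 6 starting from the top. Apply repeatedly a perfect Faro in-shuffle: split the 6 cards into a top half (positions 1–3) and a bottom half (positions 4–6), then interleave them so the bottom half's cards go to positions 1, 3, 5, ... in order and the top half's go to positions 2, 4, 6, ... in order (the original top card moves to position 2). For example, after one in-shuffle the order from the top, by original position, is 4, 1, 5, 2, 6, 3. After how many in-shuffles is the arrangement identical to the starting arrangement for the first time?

The in-shuffle permutes the 6 positions with cycle lengths [3, 3].
Every card is home exactly when every cycle has completed a whole number of laps, i.e. after lcm(3) = 3 in-shuffles.

3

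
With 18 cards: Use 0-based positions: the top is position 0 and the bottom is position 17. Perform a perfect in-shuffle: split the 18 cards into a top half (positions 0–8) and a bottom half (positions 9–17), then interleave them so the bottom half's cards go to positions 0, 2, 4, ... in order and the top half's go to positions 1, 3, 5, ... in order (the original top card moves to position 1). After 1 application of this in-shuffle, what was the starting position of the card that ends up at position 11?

5

Work backwards from position 11, undoing one in-shuffle at a time:
11 ← 5
So the card now at position 11 started at position 5.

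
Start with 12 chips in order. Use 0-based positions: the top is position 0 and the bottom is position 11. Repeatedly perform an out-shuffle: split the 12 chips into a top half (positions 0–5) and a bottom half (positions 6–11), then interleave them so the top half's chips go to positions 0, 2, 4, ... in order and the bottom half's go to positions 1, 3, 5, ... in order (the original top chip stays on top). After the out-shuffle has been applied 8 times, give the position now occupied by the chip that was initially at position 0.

Position 0 is a fixed point of every out-shuffle, so the chip never moves.

0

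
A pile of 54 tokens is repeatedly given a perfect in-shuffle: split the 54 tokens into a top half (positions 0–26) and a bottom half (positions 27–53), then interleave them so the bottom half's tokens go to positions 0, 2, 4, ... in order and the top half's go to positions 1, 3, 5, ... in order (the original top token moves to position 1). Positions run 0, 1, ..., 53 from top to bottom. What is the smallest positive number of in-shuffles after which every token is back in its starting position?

20

The in-shuffle permutes the 54 positions with cycle lengths [4, 10, 20, 20].
Every token is home exactly when every cycle has completed a whole number of laps, i.e. after lcm(4, 10, 20) = 20 in-shuffles.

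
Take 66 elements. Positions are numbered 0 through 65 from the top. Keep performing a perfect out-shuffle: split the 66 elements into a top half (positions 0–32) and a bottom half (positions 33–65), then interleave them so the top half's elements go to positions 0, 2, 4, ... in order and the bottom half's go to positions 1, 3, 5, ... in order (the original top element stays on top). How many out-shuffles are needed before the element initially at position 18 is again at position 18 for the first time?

12

Follow position 18 under repeated out-shuffles:
18 → 36 → 7 → 14 → 28 → 56 → 47 → 29 → 58 → 51 → 37 → 9 → 18
It first returns after 12 out-shuffles.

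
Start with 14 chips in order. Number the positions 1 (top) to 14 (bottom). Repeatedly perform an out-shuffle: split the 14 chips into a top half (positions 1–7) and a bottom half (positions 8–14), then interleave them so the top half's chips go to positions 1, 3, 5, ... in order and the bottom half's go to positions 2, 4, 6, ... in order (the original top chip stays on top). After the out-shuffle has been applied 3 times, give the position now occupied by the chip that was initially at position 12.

11

Track the chip's position through each out-shuffle:
12 → 10 → 6 → 11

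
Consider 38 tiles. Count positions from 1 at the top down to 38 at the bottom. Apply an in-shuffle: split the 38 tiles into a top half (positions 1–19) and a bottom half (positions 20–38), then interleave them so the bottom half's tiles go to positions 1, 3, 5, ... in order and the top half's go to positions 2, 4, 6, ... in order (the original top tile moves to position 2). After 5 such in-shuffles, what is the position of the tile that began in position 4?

Track the tile's position through each in-shuffle:
4 → 8 → 16 → 32 → 25 → 11

11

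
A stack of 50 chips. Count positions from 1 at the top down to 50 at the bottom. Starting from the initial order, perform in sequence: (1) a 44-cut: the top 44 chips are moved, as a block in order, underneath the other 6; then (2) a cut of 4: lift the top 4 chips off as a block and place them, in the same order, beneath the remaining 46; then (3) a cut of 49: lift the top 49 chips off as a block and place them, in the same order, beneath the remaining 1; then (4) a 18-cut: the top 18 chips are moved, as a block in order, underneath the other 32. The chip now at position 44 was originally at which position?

Undo the operations in reverse order, starting from position 44:
  undo op 4 (cut 18): 44 ← 12
  undo op 3 (cut 49): 12 ← 11
  undo op 2 (cut 4): 11 ← 15
  undo op 1 (cut 44): 15 ← 9
So the chip at position 44 came from original position 9.

9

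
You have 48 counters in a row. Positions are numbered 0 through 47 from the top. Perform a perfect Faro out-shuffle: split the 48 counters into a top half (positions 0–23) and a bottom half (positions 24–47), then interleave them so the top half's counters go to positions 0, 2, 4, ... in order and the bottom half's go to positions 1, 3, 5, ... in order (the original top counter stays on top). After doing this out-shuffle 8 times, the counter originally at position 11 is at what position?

43

Track the counter's position through each out-shuffle:
11 → 22 → 44 → 41 → 35 → 23 → 46 → 45 → 43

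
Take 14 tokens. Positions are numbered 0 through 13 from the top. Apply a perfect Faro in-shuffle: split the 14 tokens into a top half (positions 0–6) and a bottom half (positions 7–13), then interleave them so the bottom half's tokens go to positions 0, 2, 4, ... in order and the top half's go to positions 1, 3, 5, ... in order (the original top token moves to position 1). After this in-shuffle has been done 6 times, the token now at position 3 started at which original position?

0

Work backwards from position 3, undoing one in-shuffle at a time:
3 ← 1 ← 0 ← 7 ← 3 ← 1 ← 0
So the token now at position 3 started at position 0.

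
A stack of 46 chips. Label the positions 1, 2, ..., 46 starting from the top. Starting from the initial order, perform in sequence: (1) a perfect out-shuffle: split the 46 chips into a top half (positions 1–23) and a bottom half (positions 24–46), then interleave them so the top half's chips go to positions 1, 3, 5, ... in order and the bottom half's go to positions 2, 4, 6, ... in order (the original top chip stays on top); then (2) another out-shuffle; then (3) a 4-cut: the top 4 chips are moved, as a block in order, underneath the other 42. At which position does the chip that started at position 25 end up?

3

Track the chip from position 25 forward through each operation:
  after op 1 (out-shuffle): 25 → 4
  after op 2 (out-shuffle): 4 → 7
  after op 3 (cut 4): 7 → 3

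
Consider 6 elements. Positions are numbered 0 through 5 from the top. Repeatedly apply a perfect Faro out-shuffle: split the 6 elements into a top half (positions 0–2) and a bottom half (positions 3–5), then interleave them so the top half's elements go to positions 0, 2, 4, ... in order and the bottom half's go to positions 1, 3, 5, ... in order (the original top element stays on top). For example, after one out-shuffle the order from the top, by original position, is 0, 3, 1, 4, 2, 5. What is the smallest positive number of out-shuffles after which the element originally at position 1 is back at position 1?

Follow position 1 under repeated out-shuffles:
1 → 2 → 4 → 3 → 1
It first returns after 4 out-shuffles.

4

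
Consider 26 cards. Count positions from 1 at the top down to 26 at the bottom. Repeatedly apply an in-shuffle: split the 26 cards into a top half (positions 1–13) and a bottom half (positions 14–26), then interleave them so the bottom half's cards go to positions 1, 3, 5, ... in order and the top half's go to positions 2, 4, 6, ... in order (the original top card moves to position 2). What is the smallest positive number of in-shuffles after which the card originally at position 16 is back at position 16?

Follow position 16 under repeated in-shuffles:
16 → 5 → 10 → 20 → 13 → 26 → 25 → 23 → 19 → 11 → 22 → 17 → 7 → 14 → 1 → 2 → 4 → 8 → 16
It first returns after 18 in-shuffles.

18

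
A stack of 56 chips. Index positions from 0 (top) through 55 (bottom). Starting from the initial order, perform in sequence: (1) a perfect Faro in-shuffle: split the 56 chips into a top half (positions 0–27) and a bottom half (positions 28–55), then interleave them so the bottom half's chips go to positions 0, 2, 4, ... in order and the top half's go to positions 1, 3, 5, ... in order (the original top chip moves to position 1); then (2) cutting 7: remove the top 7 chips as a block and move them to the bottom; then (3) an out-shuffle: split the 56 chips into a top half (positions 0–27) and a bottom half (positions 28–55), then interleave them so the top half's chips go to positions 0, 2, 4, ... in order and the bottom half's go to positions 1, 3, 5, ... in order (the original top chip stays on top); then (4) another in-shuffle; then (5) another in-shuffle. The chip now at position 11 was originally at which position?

32

Undo the operations in reverse order, starting from position 11:
  undo op 5 (in-shuffle, from top half): 11 ← 5
  undo op 4 (in-shuffle, from top half): 5 ← 2
  undo op 3 (out-shuffle, from top half): 2 ← 1
  undo op 2 (cut 7): 1 ← 8
  undo op 1 (in-shuffle, from bottom half): 8 ← 32
So the chip at position 11 came from original position 32.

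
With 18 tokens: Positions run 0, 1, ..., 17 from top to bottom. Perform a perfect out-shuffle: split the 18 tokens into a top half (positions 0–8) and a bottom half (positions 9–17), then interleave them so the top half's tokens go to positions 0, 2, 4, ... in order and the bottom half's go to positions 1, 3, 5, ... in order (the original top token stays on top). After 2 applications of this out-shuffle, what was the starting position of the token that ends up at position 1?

13

Work backwards from position 1, undoing one out-shuffle at a time:
1 ← 9 ← 13
So the token now at position 1 started at position 13.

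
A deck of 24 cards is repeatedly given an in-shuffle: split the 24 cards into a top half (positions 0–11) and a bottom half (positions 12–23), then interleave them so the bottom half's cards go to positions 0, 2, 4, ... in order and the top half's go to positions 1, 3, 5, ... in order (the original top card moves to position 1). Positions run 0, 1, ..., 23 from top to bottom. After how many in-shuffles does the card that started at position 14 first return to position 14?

Follow position 14 under repeated in-shuffles:
14 → 4 → 9 → 19 → 14
It first returns after 4 in-shuffles.

4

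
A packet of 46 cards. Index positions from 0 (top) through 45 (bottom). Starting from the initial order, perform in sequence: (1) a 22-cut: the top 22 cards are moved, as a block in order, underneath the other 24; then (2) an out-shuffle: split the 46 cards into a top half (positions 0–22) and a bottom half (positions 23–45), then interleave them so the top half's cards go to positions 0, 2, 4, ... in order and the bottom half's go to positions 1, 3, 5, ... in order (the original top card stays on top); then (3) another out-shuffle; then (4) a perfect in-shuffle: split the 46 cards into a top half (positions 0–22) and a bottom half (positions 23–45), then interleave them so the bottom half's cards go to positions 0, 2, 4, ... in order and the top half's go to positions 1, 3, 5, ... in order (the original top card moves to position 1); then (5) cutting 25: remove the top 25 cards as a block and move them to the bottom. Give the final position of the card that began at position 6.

35

Track the card from position 6 forward through each operation:
  after op 1 (cut 22): 6 → 30
  after op 2 (out-shuffle): 30 → 15
  after op 3 (out-shuffle): 15 → 30
  after op 4 (in-shuffle): 30 → 14
  after op 5 (cut 25): 14 → 35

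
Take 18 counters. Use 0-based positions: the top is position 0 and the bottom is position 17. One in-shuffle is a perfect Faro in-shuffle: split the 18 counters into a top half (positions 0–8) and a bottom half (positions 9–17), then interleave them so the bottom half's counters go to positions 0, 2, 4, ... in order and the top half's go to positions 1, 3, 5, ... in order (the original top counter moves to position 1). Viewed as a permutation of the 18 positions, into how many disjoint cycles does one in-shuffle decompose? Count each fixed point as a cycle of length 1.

Trace each unvisited position around until it returns:
(0 1 3 7 15 12 ... len 18)
1 cycle in total.

1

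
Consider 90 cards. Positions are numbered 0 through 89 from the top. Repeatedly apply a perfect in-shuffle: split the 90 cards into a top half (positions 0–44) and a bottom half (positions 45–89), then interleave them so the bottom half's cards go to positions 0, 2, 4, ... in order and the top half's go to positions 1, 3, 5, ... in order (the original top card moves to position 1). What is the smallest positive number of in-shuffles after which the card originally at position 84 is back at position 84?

Follow position 84 under repeated in-shuffles:
84 → 78 → 66 → 42 → 85 → 80 → 70 → 50 → 10 → 21 → 43 → 87 → 84
It first returns after 12 in-shuffles.

12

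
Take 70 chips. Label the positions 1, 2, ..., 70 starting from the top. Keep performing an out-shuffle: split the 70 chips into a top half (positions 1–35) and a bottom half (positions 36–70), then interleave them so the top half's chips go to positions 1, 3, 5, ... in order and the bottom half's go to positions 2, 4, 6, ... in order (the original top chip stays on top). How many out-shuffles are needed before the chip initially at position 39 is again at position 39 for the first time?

Follow position 39 under repeated out-shuffles:
39 → 8 → 15 → 29 → 57 → 44 → 18 → 35 → ... → 39 (length 22)
It first returns after 22 out-shuffles.

22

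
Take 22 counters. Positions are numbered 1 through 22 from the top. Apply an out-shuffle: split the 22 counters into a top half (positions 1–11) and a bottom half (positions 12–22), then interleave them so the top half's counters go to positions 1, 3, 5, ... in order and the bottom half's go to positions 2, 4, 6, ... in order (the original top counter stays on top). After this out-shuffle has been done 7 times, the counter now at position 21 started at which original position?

11

Work backwards from position 21, undoing one out-shuffle at a time:
21 ← 11 ← 6 ← 14 ← 18 ← 20 ← 21 ← 11
So the counter now at position 21 started at position 11.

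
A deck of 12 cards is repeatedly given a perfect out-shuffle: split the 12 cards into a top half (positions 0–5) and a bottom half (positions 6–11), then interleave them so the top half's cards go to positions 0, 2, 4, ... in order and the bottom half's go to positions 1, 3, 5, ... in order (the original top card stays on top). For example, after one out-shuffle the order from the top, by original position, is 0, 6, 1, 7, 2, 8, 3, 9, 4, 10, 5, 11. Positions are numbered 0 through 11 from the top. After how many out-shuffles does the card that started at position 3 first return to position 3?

10

Follow position 3 under repeated out-shuffles:
3 → 6 → 1 → 2 → 4 → 8 → 5 → 10 → 9 → 7 → 3
It first returns after 10 out-shuffles.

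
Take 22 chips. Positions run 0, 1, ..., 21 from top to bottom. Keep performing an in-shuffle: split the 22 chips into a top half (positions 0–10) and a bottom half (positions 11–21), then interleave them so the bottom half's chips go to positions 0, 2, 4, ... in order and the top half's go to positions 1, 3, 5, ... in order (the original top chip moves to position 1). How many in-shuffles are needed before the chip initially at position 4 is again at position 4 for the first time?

Follow position 4 under repeated in-shuffles:
4 → 9 → 19 → 16 → 10 → 21 → 20 → 18 → 14 → 6 → 13 → 4
It first returns after 11 in-shuffles.

11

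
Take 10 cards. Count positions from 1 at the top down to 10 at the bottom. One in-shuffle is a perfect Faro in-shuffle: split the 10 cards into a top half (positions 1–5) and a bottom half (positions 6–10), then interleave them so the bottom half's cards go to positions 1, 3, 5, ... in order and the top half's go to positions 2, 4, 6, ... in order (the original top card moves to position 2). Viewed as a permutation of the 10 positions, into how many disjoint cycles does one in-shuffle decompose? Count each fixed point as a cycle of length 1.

Trace each unvisited position around until it returns:
(1 2 4 8 5 10 9 7 3 6)
1 cycle in total.

1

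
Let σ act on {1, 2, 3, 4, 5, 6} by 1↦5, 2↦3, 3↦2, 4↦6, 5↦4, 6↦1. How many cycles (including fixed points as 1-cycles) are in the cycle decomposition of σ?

2

Cycle decomposition: (1 5 4 6) (2 3).
2 cycles.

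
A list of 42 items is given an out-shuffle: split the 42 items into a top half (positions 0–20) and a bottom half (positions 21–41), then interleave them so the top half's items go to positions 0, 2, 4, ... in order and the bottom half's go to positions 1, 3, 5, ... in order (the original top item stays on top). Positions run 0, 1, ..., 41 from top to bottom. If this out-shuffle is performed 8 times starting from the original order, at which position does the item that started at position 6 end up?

19

Track the item's position through each out-shuffle:
6 → 12 → 24 → 7 → 14 → 28 → 15 → 30 → 19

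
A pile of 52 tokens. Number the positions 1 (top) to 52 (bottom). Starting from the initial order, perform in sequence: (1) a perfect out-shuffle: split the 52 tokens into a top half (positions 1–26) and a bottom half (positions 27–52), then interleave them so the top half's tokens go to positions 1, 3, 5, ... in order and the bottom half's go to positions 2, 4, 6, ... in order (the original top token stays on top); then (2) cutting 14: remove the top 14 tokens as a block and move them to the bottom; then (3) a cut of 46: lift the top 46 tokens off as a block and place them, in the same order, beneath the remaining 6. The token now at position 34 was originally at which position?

Undo the operations in reverse order, starting from position 34:
  undo op 3 (cut 46): 34 ← 28
  undo op 2 (cut 14): 28 ← 42
  undo op 1 (out-shuffle, from bottom half): 42 ← 47
So the token at position 34 came from original position 47.

47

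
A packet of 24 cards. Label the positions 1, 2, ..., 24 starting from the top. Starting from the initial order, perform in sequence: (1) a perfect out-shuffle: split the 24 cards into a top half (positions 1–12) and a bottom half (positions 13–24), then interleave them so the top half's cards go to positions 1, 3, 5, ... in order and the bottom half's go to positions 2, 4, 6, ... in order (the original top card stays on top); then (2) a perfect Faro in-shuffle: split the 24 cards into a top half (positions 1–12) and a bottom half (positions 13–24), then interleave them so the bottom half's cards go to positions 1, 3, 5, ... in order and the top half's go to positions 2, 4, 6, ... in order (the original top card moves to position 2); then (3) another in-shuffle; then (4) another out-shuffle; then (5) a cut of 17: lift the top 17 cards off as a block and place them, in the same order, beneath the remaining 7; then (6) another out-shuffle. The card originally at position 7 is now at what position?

Track the card from position 7 forward through each operation:
  after op 1 (out-shuffle): 7 → 13
  after op 2 (in-shuffle): 13 → 1
  after op 3 (in-shuffle): 1 → 2
  after op 4 (out-shuffle): 2 → 3
  after op 5 (cut 17): 3 → 10
  after op 6 (out-shuffle): 10 → 19

19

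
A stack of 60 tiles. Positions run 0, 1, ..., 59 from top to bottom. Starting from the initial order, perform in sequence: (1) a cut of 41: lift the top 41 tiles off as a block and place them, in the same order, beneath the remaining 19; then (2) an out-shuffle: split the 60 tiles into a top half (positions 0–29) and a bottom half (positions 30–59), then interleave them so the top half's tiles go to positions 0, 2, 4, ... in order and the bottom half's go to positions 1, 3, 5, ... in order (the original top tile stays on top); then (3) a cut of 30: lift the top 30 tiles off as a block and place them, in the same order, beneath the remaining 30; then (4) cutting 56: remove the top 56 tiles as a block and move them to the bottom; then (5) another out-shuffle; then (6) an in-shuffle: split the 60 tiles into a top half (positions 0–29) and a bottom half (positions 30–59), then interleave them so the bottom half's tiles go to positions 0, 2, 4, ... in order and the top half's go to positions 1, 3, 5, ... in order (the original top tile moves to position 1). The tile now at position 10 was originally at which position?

Undo the operations in reverse order, starting from position 10:
  undo op 6 (in-shuffle, from bottom half): 10 ← 35
  undo op 5 (out-shuffle, from bottom half): 35 ← 47
  undo op 4 (cut 56): 47 ← 43
  undo op 3 (cut 30): 43 ← 13
  undo op 2 (out-shuffle, from bottom half): 13 ← 36
  undo op 1 (cut 41): 36 ← 17
So the tile at position 10 came from original position 17.

17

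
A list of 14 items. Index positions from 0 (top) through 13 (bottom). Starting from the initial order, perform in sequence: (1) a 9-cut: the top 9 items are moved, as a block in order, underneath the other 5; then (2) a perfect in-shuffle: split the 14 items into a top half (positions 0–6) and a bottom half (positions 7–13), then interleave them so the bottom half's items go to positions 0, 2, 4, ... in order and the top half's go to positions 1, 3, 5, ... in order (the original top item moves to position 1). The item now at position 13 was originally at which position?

Undo the operations in reverse order, starting from position 13:
  undo op 2 (in-shuffle, from top half): 13 ← 6
  undo op 1 (cut 9): 6 ← 1
So the item at position 13 came from original position 1.

1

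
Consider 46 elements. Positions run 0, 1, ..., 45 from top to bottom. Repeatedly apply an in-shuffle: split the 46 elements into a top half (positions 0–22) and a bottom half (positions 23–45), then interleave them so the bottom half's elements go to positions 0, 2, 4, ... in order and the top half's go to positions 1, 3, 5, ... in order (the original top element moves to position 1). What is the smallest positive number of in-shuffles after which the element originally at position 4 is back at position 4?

23

Follow position 4 under repeated in-shuffles:
4 → 9 → 19 → 39 → 32 → 18 → 37 → 28 → ... → 4 (length 23)
It first returns after 23 in-shuffles.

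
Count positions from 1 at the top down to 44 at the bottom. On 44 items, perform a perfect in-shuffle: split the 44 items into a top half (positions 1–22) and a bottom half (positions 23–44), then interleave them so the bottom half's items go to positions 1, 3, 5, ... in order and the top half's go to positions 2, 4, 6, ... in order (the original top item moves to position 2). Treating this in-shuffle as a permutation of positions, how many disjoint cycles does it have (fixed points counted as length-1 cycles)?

Trace each unvisited position around until it returns:
(1 2 4 8 16 32 ... len 12) (3 6 12 24) (5 10 20 40 35 25) (7 14 28 11 22 44 ... len 12) (9 18 36 27) (15 30) (21 42 39 33)
7 cycles in total.

7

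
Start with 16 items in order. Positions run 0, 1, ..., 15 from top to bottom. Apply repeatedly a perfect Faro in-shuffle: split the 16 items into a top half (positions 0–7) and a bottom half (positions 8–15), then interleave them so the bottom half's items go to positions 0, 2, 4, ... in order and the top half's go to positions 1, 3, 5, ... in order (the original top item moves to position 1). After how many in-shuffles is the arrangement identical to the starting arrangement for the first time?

The in-shuffle permutes the 16 positions with cycle lengths [8, 8].
Every item is home exactly when every cycle has completed a whole number of laps, i.e. after lcm(8) = 8 in-shuffles.

8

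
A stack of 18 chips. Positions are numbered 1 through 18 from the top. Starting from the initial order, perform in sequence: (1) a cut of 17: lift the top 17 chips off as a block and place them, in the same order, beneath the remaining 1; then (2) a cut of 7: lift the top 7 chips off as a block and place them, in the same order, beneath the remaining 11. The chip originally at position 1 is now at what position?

Track the chip from position 1 forward through each operation:
  after op 1 (cut 17): 1 → 2
  after op 2 (cut 7): 2 → 13

13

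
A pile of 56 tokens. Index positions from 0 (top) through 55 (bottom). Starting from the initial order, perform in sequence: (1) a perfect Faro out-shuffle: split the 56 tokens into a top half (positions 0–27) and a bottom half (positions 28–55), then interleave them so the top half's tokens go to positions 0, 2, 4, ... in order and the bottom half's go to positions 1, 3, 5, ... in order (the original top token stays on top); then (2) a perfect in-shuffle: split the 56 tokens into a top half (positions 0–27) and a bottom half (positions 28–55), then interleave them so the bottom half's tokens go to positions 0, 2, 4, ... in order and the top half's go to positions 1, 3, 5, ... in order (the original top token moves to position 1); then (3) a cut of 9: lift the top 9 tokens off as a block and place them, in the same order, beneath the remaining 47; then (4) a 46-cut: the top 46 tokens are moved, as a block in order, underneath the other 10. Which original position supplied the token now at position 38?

Undo the operations in reverse order, starting from position 38:
  undo op 4 (cut 46): 38 ← 28
  undo op 3 (cut 9): 28 ← 37
  undo op 2 (in-shuffle, from top half): 37 ← 18
  undo op 1 (out-shuffle, from top half): 18 ← 9
So the token at position 38 came from original position 9.

9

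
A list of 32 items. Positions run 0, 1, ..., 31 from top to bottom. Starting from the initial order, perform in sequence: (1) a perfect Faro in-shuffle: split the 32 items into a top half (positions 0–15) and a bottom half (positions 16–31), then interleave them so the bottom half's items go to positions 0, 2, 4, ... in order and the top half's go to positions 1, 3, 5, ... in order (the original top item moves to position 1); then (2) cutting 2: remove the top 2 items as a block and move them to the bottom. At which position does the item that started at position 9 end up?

Track the item from position 9 forward through each operation:
  after op 1 (in-shuffle): 9 → 19
  after op 2 (cut 2): 19 → 17

17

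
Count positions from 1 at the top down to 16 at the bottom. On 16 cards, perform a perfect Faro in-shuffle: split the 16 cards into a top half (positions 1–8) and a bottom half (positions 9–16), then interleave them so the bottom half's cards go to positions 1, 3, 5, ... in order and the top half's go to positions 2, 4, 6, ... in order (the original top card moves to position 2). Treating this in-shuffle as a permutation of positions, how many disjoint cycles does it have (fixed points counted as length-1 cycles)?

2

Trace each unvisited position around until it returns:
(1 2 4 8 16 15 13 9) (3 6 12 7 14 11 5 10)
2 cycles in total.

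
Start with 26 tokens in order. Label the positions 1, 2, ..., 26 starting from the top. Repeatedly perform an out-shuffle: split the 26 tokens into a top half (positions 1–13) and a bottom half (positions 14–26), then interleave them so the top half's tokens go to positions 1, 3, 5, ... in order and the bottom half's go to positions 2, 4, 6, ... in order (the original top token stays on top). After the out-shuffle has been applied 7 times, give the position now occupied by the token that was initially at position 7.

19

Track the token's position through each out-shuffle:
7 → 13 → 25 → 24 → 22 → 18 → 10 → 19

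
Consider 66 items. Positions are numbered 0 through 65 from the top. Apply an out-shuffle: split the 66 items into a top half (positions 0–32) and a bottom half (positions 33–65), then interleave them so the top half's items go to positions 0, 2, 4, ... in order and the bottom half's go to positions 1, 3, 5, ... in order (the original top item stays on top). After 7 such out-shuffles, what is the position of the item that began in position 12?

41

Track the item's position through each out-shuffle:
12 → 24 → 48 → 31 → 62 → 59 → 53 → 41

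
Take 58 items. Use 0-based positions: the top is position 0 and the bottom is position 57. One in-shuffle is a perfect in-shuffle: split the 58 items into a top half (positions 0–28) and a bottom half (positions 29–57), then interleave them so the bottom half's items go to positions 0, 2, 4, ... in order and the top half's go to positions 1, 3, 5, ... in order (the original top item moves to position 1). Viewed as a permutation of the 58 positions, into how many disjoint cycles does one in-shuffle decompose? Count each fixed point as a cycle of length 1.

Trace each unvisited position around until it returns:
(0 1 3 7 15 31 ... len 58)
1 cycle in total.

1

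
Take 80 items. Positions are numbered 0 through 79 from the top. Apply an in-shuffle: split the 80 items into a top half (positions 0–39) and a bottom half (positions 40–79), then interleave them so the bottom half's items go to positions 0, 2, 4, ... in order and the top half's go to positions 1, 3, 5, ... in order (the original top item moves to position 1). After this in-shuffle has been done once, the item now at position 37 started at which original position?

Work backwards from position 37, undoing one in-shuffle at a time:
37 ← 18
So the item now at position 37 started at position 18.

18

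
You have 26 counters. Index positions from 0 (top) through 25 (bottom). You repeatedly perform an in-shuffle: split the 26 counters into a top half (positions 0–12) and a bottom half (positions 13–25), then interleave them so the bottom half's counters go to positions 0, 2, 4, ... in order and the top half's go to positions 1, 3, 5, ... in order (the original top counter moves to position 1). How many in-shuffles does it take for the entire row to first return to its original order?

The in-shuffle permutes the 26 positions with cycle lengths [2, 6, 18].
Every counter is home exactly when every cycle has completed a whole number of laps, i.e. after lcm(2, 6, 18) = 18 in-shuffles.

18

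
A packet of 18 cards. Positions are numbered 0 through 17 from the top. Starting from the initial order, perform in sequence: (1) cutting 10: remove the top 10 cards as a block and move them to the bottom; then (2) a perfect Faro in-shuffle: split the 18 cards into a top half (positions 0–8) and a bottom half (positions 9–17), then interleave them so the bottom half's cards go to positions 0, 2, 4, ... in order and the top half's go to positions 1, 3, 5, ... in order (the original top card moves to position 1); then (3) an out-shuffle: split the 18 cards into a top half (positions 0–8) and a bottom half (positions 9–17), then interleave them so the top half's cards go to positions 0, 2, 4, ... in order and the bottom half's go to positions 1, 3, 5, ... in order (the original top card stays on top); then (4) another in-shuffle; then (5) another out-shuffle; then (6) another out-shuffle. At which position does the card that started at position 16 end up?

Track the card from position 16 forward through each operation:
  after op 1 (cut 10): 16 → 6
  after op 2 (in-shuffle): 6 → 13
  after op 3 (out-shuffle): 13 → 9
  after op 4 (in-shuffle): 9 → 0
  after op 5 (out-shuffle): 0 → 0
  after op 6 (out-shuffle): 0 → 0

0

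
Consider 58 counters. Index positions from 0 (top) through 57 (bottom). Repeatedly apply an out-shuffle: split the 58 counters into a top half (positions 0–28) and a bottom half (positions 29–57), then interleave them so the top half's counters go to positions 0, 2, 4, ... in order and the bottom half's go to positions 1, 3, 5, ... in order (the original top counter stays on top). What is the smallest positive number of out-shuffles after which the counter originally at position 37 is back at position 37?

18

Follow position 37 under repeated out-shuffles:
37 → 17 → 34 → 11 → 22 → 44 → 31 → 5 → 10 → 20 → 40 → 23 → 46 → 35 → 13 → 26 → 52 → 47 → 37
It first returns after 18 out-shuffles.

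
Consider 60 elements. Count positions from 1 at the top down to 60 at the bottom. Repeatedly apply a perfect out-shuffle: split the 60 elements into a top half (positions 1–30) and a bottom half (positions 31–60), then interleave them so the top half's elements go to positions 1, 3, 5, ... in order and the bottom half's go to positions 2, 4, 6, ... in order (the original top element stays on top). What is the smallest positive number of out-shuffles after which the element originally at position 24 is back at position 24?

Follow position 24 under repeated out-shuffles:
24 → 47 → 34 → 8 → 15 → 29 → 57 → 54 → ... → 24 (length 58)
It first returns after 58 out-shuffles.

58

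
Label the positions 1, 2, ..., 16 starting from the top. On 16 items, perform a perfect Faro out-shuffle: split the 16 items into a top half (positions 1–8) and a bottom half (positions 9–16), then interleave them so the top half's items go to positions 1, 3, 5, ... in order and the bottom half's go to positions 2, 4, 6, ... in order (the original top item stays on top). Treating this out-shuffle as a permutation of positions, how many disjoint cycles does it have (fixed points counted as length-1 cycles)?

6

Trace each unvisited position around until it returns:
(1) (2 3 5 9) (4 7 13 10) (6 11) (8 15 14 12) (16)
6 cycles in total.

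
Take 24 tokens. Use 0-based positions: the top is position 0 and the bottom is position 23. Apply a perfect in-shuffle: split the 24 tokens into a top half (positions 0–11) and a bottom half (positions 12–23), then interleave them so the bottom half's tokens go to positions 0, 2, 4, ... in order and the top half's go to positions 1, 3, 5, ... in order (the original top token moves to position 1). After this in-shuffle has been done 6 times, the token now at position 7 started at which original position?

Work backwards from position 7, undoing one in-shuffle at a time:
7 ← 3 ← 1 ← 0 ← 12 ← 18 ← 21
So the token now at position 7 started at position 21.

21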